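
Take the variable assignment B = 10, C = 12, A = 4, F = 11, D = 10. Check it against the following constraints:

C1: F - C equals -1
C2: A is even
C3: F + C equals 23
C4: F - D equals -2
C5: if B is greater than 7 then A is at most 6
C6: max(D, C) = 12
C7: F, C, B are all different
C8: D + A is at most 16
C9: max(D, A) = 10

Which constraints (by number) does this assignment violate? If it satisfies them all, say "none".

C1: F - C = 11 - 12 = -1 — satisfied.
C2: A = 4 is even — satisfied.
C3: F + C = 11 + 12 = 23 — satisfied.
C4: F - D = 11 - 10 = 1, not -2 — violated.
C5: B = 10 > 7, so we need A ≤ 6; A = 4 ≤ 6 — satisfied.
C6: max(10, 12) = 12 — satisfied.
C7: values 11, 12, 10 are pairwise distinct — satisfied.
C8: D + A = 10 + 4 = 14; 14 ≤ 16 — satisfied.
C9: max(10, 4) = 10 — satisfied.

Violated: 4.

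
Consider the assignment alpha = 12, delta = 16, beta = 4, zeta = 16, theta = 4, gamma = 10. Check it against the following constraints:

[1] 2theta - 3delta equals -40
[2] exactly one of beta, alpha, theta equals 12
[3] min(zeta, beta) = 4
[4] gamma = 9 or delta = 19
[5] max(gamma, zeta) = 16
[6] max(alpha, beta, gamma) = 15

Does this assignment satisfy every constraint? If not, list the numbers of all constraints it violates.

No — constraints 4, 6 are not satisfied.

[1] 2theta - 3delta = 2(4) - 3(16) = -40 — OK.
[2] beta=4, alpha=12, theta=4; 1 of them equals 12 — OK.
[3] min(16, 4) = 4 — OK.
[4] gamma = 10 ≠ 9 and delta = 16 ≠ 19; both disjuncts false — violated.
[5] max(10, 16) = 16 — OK.
[6] max(12, 4, 10) = 12, not 15 — violated.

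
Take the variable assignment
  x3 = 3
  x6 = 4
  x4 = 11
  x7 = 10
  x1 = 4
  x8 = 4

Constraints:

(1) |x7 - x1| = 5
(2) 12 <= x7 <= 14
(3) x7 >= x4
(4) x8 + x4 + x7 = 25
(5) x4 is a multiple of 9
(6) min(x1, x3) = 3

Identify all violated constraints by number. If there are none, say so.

No — constraints 1, 2, 3, and 5 are not satisfied.

(1) |10 - 4| = 6, not 5 — violated.
(2) x7 = 10 is outside [12, 14] — violated.
(3) x7 = 10, x4 = 11; 10 < 11 (want ≥) — violated.
(4) x8 + x4 + x7 = 4 + 11 + 10 = 25 — satisfied.
(5) 11 = 9*1 + 2, so 9 does not divide 11 — violated.
(6) min(4, 3) = 3 — satisfied.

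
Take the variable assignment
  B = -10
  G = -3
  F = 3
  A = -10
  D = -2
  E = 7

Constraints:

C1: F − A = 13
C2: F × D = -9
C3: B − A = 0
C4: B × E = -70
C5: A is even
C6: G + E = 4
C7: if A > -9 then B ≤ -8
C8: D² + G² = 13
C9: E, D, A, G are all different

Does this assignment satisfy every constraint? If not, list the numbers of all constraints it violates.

C1: F − A = 3 − (-10) = 13  holds
C2: F × D = 3 × (-2) = -6, not -9  fails
C3: B − A = -10 − (-10) = 0  holds
C4: B × E = -10 × 7 = -70  holds
C5: A = -10 is even  holds
C6: G + E = -3 + 7 = 4  holds
C7: A = -10, not > -9; antecedent false, conditional vacuously true  holds
C8: D² + G² = (-2)² + (-3)² = 4 + 9 = 13  holds
C9: values 7, -2, -10, -3 are pairwise distinct  holds

The assignment fails constraint 2.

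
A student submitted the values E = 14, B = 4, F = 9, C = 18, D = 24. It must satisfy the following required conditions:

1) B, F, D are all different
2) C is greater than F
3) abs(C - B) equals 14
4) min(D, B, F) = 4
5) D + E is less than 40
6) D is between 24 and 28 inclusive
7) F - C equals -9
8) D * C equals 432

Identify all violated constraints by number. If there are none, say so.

No violations.

1) values 4, 9, 24 are pairwise distinct — holds.
2) C = 18, F = 9; 18 > 9 — holds.
3) abs(18 - 4) = 14 — holds.
4) min(24, 4, 9) = 4 — holds.
5) D + E = 24 + 14 = 38; 38 < 40 — holds.
6) D = 24 lies in [24, 28] — holds.
7) F - C = 9 - 18 = -9 — holds.
8) D * C = 24 * 18 = 432 — holds.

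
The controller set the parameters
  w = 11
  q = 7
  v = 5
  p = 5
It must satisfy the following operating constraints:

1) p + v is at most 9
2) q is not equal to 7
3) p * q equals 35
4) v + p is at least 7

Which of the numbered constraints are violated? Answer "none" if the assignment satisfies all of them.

1) p + v = 5 + 5 = 10; 10 > 9, bound 9 not met  no
2) q = 7, but 7 is required to differ  no
3) p * q = 5 * 7 = 35  yes
4) v + p = 5 + 5 = 10; 10 ≥ 7  yes

Constraints 1, 2 are violated.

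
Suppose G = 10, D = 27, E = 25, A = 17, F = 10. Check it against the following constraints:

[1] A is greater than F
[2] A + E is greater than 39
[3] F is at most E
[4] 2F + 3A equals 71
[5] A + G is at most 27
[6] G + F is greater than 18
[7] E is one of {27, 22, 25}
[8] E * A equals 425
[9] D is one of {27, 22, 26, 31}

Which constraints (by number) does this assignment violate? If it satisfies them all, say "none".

[1] A = 17, F = 10; 17 > 10 — OK.
[2] A + E = 17 + 25 = 42; 42 > 39 — OK.
[3] F = 10, E = 25; 10 ≤ 25 — OK.
[4] 2F + 3A = 2(10) + 3(17) = 71 — OK.
[5] A + G = 17 + 10 = 27; 27 ≤ 27 — OK.
[6] G + F = 10 + 10 = 20; 20 > 18 — OK.
[7] E = 25 is in {27, 22, 25} — OK.
[8] E * A = 25 * 17 = 425 — OK.
[9] D = 27 is in {27, 22, 26, 31} — OK.

The assignment satisfies every constraint.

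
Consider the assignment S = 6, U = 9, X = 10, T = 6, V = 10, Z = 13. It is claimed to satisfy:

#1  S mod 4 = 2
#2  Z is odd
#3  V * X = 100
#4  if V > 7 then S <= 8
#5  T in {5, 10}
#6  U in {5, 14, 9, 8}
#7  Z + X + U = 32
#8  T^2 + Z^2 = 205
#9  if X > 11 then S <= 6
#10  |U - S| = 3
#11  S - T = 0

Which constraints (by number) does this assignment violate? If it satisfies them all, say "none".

Constraint 5 is violated.

#1 6 mod 4 = 2 — OK.
#2 Z = 13 is odd — OK.
#3 V * X = 10 * 10 = 100 — OK.
#4 V = 10 > 7, so we need S ≤ 8; S = 6 ≤ 8 — OK.
#5 T = 6 is not in {5, 10} — violated.
#6 U = 9 is in {5, 14, 9, 8} — OK.
#7 Z + X + U = 13 + 10 + 9 = 32 — OK.
#8 T^2 + Z^2 = 6^2 + 13^2 = 36 + 169 = 205 — OK.
#9 X = 10, not > 11; antecedent false, conditional vacuously true — OK.
#10 |9 - 6| = 3 — OK.
#11 S - T = 6 - 6 = 0 — OK.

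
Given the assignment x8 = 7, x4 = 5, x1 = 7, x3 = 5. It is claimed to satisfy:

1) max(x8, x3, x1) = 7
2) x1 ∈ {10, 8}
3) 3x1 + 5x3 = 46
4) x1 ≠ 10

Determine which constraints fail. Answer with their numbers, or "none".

Constraint 2 does not hold.

1) max(7, 5, 7) = 7 — holds.
2) x1 = 7 is not in {10, 8} — fails.
3) 3x1 + 5x3 = 3(7) + 5(5) = 46 — holds.
4) x1 = 7, and 7 ≠ 10 — holds.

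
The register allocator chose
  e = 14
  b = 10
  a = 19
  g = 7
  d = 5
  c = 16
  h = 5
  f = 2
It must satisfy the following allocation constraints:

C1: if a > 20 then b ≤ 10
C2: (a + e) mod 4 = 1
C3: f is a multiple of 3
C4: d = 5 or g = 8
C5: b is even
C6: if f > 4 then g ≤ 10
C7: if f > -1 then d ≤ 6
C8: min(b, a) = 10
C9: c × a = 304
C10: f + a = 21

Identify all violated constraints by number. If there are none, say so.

C1: a = 19, not > 20; antecedent false, conditional vacuously true  ✓
C2: a + e = 33; 33 mod 4 = 1  ✓
C3: 2 = 3×0 + 2, so 3 does not divide 2  ✗
C4: d = 5 = 5 (first disjunct)  ✓
C5: b = 10 is even  ✓
C6: f = 2, not > 4; antecedent false, conditional vacuously true  ✓
C7: f = 2 > -1, so we need d ≤ 6; d = 5 ≤ 6  ✓
C8: min(10, 19) = 10  ✓
C9: c × a = 16 × 19 = 304  ✓
C10: f + a = 2 + 19 = 21  ✓

Constraint 3 does not hold.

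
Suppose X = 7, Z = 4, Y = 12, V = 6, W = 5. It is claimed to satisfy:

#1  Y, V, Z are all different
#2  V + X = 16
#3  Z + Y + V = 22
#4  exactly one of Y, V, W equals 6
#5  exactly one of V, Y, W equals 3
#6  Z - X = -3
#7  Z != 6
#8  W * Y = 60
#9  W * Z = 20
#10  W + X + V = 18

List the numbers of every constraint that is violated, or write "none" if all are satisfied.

Constraints 2 and 5 are violated.

#1 values 12, 6, 4 are pairwise distinct — satisfied.
#2 V + X = 6 + 7 = 13, not 16 — violated.
#3 Z + Y + V = 4 + 12 + 6 = 22 — satisfied.
#4 Y=12, V=6, W=5; 1 of them equals 6 — satisfied.
#5 V=6, Y=12, W=5; 0 of them equal 3, not exactly one — violated.
#6 Z - X = 4 - 7 = -3 — satisfied.
#7 Z = 4, and 4 ≠ 6 — satisfied.
#8 W * Y = 5 * 12 = 60 — satisfied.
#9 W * Z = 5 * 4 = 20 — satisfied.
#10 W + X + V = 5 + 7 + 6 = 18 — satisfied.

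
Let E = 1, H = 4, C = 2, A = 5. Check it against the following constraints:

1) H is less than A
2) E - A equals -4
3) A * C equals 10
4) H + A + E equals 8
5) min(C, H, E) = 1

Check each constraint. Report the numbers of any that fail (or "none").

Violated: 4.

1) H = 4, A = 5; 4 < 5  yes
2) E - A = 1 - 5 = -4  yes
3) A * C = 5 * 2 = 10  yes
4) H + A + E = 4 + 5 + 1 = 10, not 8  no
5) min(2, 4, 1) = 1  yes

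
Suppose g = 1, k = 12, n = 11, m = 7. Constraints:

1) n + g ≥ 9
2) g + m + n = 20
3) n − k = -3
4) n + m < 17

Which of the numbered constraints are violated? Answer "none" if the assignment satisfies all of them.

1) n + g = 11 + 1 = 12; 12 ≥ 9 — holds.
2) g + m + n = 1 + 7 + 11 = 19, not 20 — does not hold.
3) n − k = 11 − 12 = -1, not -3 — does not hold.
4) n + m = 11 + 7 = 18; 18 ≥ 17, bound 17 not met — does not hold.

The assignment fails constraints 2, 3, and 4.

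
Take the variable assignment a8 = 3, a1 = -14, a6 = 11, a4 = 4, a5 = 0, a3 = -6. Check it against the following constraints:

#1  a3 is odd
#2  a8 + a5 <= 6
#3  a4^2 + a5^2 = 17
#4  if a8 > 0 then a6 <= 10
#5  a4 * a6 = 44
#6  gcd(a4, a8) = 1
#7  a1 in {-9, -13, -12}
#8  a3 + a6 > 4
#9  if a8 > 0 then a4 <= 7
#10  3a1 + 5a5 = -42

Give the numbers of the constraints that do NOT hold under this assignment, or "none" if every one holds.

#1 a3 = -6 is even  false
#2 a8 + a5 = 3 + 0 = 3; 3 ≤ 6  true
#3 a4^2 + a5^2 = 4^2 + 0^2 = 16 + 0 = 16, not 17  false
#4 a8 = 3 > 0, so we need a6 ≤ 10; but a6 = 11 > 10  false
#5 a4 * a6 = 4 * 11 = 44  true
#6 gcd(4, 3) = 1  true
#7 a1 = -14 is not in {-9, -13, -12}  false
#8 a3 + a6 = -6 + 11 = 5; 5 > 4  true
#9 a8 = 3 > 0, so we need a4 ≤ 7; a4 = 4 ≤ 7  true
#10 3a1 + 5a5 = 3(-14) + 5(0) = -42  true

Violated: 1, 3, 4, and 7.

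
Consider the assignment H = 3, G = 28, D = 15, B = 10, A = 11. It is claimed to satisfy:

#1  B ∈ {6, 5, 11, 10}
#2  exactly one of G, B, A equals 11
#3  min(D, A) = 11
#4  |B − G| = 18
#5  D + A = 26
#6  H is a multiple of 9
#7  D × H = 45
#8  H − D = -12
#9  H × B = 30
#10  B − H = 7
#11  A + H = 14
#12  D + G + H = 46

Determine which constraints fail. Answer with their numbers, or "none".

No — constraint 6 is not satisfied.

#1 B = 10 is in {6, 5, 11, 10} — holds.
#2 G=28, B=10, A=11; 1 of them equals 11 — holds.
#3 min(15, 11) = 11 — holds.
#4 |10 − 28| = 18 — holds.
#5 D + A = 15 + 11 = 26 — holds.
#6 3 = 9×0 + 3, so 9 does not divide 3 — fails.
#7 D × H = 15 × 3 = 45 — holds.
#8 H − D = 3 − 15 = -12 — holds.
#9 H × B = 3 × 10 = 30 — holds.
#10 B − H = 10 − 3 = 7 — holds.
#11 A + H = 11 + 3 = 14 — holds.
#12 D + G + H = 15 + 28 + 3 = 46 — holds.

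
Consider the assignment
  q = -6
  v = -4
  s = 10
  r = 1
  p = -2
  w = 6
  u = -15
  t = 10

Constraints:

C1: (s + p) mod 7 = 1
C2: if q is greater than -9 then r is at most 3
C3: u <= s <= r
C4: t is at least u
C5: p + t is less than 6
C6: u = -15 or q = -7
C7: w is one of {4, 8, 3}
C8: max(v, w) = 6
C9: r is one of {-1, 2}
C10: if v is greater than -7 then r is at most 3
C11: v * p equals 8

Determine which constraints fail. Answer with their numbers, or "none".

C1: s + p = 8; 8 mod 7 = 1 — holds.
C2: q = -6 > -9, so we need r ≤ 3; r = 1 ≤ 3 — holds.
C3: values -15, 10, 1; s = 10 is not <= r = 1 — fails.
C4: t = 10, u = -15; 10 ≥ -15 — holds.
C5: p + t = -2 + 10 = 8; 8 ≥ 6, bound 6 not met — fails.
C6: u = -15 = -15 (first disjunct) — holds.
C7: w = 6 is not in {4, 8, 3} — fails.
C8: max(-4, 6) = 6 — holds.
C9: r = 1 is not in {-1, 2} — fails.
C10: v = -4 > -7, so we need r ≤ 3; r = 1 ≤ 3 — holds.
C11: v * p = -4 * (-2) = 8 — holds.

No — constraints 3, 5, 7, and 9 are not satisfied.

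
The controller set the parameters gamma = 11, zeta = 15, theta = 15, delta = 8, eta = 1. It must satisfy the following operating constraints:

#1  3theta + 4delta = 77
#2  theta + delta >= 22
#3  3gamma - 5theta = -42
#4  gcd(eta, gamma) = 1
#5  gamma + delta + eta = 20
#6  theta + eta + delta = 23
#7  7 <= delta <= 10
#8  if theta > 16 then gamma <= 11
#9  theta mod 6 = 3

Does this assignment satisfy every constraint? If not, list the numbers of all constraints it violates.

Violated: 6.

#1 3theta + 4delta = 3(15) + 4(8) = 77 — holds.
#2 theta + delta = 15 + 8 = 23; 23 ≥ 22 — holds.
#3 3gamma - 5theta = 3(11) - 5(15) = -42 — holds.
#4 gcd(1, 11) = 1 — holds.
#5 gamma + delta + eta = 11 + 8 + 1 = 20 — holds.
#6 theta + eta + delta = 15 + 1 + 8 = 24, not 23 — fails.
#7 delta = 8 lies in [7, 10] — holds.
#8 theta = 15, not > 16; antecedent false, conditional vacuously true — holds.
#9 15 mod 6 = 3 — holds.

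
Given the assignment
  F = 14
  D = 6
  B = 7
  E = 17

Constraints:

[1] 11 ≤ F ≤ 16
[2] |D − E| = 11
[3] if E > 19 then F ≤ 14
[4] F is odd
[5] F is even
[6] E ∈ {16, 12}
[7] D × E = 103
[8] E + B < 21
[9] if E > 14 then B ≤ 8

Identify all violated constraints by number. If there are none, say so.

[1] F = 14 lies in [11, 16] — satisfied.
[2] |6 − 17| = 11 — satisfied.
[3] E = 17, not > 19; antecedent false, conditional vacuously true — satisfied.
[4] F = 14 is even — violated.
[5] F = 14 is even — satisfied.
[6] E = 17 is not in {16, 12} — violated.
[7] D × E = 6 × 17 = 102, not 103 — violated.
[8] E + B = 17 + 7 = 24; 24 ≥ 21, bound 21 not met — violated.
[9] E = 17 > 14, so we need B ≤ 8; B = 7 ≤ 8 — satisfied.

No — constraints 4, 6, 7, 8 are not satisfied.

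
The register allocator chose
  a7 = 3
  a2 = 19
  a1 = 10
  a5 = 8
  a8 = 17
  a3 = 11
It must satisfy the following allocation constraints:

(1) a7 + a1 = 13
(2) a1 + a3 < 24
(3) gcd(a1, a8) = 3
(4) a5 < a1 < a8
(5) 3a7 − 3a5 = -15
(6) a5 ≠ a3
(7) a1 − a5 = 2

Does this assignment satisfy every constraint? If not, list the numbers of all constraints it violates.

No — constraint 3 is not satisfied.

(1) a7 + a1 = 3 + 10 = 13  OK
(2) a1 + a3 = 10 + 11 = 21; 21 < 24  OK
(3) gcd(10, 17) = 1, not 3  FAIL
(4) values 8 < 10 < 17  OK
(5) 3a7 − 3a5 = 3(3) − 3(8) = -15  OK
(6) a5 = 8, a3 = 11; distinct  OK
(7) a1 − a5 = 10 − 8 = 2  OK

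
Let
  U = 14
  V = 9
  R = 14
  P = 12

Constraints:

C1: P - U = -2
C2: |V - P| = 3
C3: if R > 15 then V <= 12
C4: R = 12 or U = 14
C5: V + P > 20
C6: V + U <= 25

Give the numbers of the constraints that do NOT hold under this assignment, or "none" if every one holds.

C1: P - U = 12 - 14 = -2 — OK.
C2: |9 - 12| = 3 — OK.
C3: R = 14, not > 15; antecedent false, conditional vacuously true — OK.
C4: R = 14 ≠ 12, but U = 14 = 14 (second disjunct) — OK.
C5: V + P = 9 + 12 = 21; 21 > 20 — OK.
C6: V + U = 9 + 14 = 23; 23 ≤ 25 — OK.

Yes — all constraints hold.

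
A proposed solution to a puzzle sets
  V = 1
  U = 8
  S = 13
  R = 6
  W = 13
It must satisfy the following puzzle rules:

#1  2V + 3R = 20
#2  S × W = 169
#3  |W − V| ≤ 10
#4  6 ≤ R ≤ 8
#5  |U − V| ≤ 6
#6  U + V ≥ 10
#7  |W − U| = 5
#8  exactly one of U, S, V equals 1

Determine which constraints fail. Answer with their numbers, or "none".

Constraints 3, 5, and 6 do not hold.

#1 2V + 3R = 2(1) + 3(6) = 20  ✓
#2 S × W = 13 × 13 = 169  ✓
#3 |13 − 1| = 12; 12 > 10, exceeds bound 10  ✗
#4 R = 6 lies in [6, 8]  ✓
#5 |8 − 1| = 7; 7 > 6, exceeds bound 6  ✗
#6 U + V = 8 + 1 = 9; 9 < 10, bound 10 not met  ✗
#7 |13 − 8| = 5  ✓
#8 U=8, S=13, V=1; 1 of them equals 1  ✓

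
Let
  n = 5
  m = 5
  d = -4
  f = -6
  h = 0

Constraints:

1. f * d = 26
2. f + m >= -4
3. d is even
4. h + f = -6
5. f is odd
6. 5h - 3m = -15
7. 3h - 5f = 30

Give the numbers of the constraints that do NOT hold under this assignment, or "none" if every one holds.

1. f * d = -6 * (-4) = 24, not 26 — does not hold.
2. f + m = -6 + 5 = -1; -1 ≥ -4 — holds.
3. d = -4 is even — holds.
4. h + f = 0 + (-6) = -6 — holds.
5. f = -6 is even — does not hold.
6. 5h - 3m = 5(0) - 3(5) = -15 — holds.
7. 3h - 5f = 3(0) - 5(-6) = 30 — holds.

The assignment fails constraints 1, 5.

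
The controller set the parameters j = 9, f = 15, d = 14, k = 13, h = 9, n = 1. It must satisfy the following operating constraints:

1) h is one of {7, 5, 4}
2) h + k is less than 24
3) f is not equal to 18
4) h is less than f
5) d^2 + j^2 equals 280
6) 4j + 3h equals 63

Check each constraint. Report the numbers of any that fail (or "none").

Constraints 1, 5 are violated.

1) h = 9 is not in {7, 5, 4} — fails.
2) h + k = 9 + 13 = 22; 22 < 24 — holds.
3) f = 15, and 15 ≠ 18 — holds.
4) h = 9, f = 15; 9 < 15 — holds.
5) d^2 + j^2 = 14^2 + 9^2 = 196 + 81 = 277, not 280 — fails.
6) 4j + 3h = 4(9) + 3(9) = 63 — holds.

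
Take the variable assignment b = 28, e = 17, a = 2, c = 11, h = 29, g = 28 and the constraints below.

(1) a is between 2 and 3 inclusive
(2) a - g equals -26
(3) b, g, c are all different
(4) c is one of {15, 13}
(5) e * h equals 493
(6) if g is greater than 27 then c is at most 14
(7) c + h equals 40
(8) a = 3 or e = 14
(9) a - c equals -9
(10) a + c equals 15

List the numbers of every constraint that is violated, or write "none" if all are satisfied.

(1) a = 2 lies in [2, 3]  ✓
(2) a - g = 2 - 28 = -26  ✓
(3) b = g = 28, not all different  ✗
(4) c = 11 is not in {15, 13}  ✗
(5) e * h = 17 * 29 = 493  ✓
(6) g = 28 > 27, so we need c ≤ 14; c = 11 ≤ 14  ✓
(7) c + h = 11 + 29 = 40  ✓
(8) a = 2 ≠ 3 and e = 17 ≠ 14; both disjuncts false  ✗
(9) a - c = 2 - 11 = -9  ✓
(10) a + c = 2 + 11 = 13, not 15  ✗

The assignment fails constraints 3, 4, 8, and 10.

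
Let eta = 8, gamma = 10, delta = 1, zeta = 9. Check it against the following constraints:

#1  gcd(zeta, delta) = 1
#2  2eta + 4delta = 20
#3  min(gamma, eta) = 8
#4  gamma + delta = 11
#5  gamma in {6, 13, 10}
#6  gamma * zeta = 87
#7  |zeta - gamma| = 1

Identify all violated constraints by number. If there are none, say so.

#1 gcd(9, 1) = 1 — satisfied.
#2 2eta + 4delta = 2(8) + 4(1) = 20 — satisfied.
#3 min(10, 8) = 8 — satisfied.
#4 gamma + delta = 10 + 1 = 11 — satisfied.
#5 gamma = 10 is in {6, 13, 10} — satisfied.
#6 gamma * zeta = 10 * 9 = 90, not 87 — violated.
#7 |9 - 10| = 1 — satisfied.

The assignment fails constraint 6.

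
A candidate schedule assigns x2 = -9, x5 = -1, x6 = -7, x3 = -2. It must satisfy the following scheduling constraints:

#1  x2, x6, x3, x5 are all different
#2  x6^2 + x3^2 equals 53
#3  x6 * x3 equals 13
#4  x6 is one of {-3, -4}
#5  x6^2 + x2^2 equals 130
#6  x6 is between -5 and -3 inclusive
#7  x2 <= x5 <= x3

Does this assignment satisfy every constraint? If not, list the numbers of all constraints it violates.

Constraints 3, 4, 6, and 7 do not hold.

#1 values -9, -7, -2, -1 are pairwise distinct — OK.
#2 x6^2 + x3^2 = (-7)^2 + (-2)^2 = 49 + 4 = 53 — OK.
#3 x6 * x3 = -7 * (-2) = 14, not 13 — violated.
#4 x6 = -7 is not in {-3, -4} — violated.
#5 x6^2 + x2^2 = (-7)^2 + (-9)^2 = 49 + 81 = 130 — OK.
#6 x6 = -7 is outside [-5, -3] — violated.
#7 values -9, -1, -2; x5 = -1 is not <= x3 = -2 — violated.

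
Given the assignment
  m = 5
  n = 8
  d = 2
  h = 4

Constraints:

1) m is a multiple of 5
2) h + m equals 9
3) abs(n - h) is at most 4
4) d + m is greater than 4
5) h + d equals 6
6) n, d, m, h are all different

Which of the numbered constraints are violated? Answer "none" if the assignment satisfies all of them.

1) 5 / 5 = 1, so 5 divides 5  true
2) h + m = 4 + 5 = 9  true
3) abs(8 - 4) = 4; 4 ≤ 4  true
4) d + m = 2 + 5 = 7; 7 > 4  true
5) h + d = 4 + 2 = 6  true
6) values 8, 2, 5, 4 are pairwise distinct  true

No violations.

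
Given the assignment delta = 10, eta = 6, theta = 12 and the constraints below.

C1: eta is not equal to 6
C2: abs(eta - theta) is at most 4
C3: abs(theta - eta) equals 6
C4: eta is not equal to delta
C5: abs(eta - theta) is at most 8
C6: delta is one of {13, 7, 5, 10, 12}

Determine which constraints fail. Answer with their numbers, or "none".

Constraints 1 and 2 are violated.

C1: eta = 6, but 6 is required to differ  fails
C2: abs(6 - 12) = 6; 6 > 4, exceeds bound 4  fails
C3: abs(12 - 6) = 6  holds
C4: eta = 6, delta = 10; distinct  holds
C5: abs(6 - 12) = 6; 6 ≤ 8  holds
C6: delta = 10 is in {13, 7, 5, 10, 12}  holds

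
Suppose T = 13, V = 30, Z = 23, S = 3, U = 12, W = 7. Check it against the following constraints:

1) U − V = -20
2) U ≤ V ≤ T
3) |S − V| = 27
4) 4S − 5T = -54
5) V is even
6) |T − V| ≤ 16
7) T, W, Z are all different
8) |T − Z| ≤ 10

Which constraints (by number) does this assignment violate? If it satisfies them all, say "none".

The assignment fails constraints 1, 2, 4, and 6.

1) U − V = 12 − 30 = -18, not -20 — does not hold.
2) values 12, 30, 13; V = 30 is not ≤ T = 13 — does not hold.
3) |3 − 30| = 27 — holds.
4) 4S − 5T = 4(3) − 5(13) = -53, not -54 — does not hold.
5) V = 30 is even — holds.
6) |13 − 30| = 17; 17 > 16, exceeds bound 16 — does not hold.
7) values 13, 7, 23 are pairwise distinct — holds.
8) |13 − 23| = 10; 10 ≤ 10 — holds.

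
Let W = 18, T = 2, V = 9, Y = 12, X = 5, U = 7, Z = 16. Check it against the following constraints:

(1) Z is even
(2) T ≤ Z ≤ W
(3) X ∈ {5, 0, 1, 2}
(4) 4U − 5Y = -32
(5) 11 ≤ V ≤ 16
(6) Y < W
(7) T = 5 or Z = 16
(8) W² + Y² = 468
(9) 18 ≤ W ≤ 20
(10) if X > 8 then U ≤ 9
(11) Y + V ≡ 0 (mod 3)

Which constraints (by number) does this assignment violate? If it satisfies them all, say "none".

(1) Z = 16 is even — OK.
(2) values 2 ≤ 16 ≤ 18 — OK.
(3) X = 5 is in {5, 0, 1, 2} — OK.
(4) 4U − 5Y = 4(7) − 5(12) = -32 — OK.
(5) V = 9 is outside [11, 16] — violated.
(6) Y = 12, W = 18; 12 < 18 — OK.
(7) T = 2 ≠ 5, but Z = 16 = 16 (second disjunct) — OK.
(8) W² + Y² = 18² + 12² = 324 + 144 = 468 — OK.
(9) W = 18 lies in [18, 20] — OK.
(10) X = 5, not > 8; antecedent false, conditional vacuously true — OK.
(11) Y + V = 21; 21 mod 3 = 0 — OK.

Constraint 5 is violated.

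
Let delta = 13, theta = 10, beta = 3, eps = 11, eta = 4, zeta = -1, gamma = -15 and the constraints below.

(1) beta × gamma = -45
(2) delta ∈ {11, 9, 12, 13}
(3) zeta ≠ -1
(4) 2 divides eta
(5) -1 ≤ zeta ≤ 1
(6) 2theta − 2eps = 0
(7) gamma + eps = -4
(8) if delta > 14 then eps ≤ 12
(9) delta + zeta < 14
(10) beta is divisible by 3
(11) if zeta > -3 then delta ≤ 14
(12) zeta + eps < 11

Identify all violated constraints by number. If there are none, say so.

Constraints 3 and 6 are violated.

(1) beta × gamma = 3 × (-15) = -45  yes
(2) delta = 13 is in {11, 9, 12, 13}  yes
(3) zeta = -1, but -1 is required to differ  no
(4) 4 / 2 = 2, so 2 divides 4  yes
(5) zeta = -1 lies in [-1, 1]  yes
(6) 2theta − 2eps = 2(10) − 2(11) = -2, not 0  no
(7) gamma + eps = -15 + 11 = -4  yes
(8) delta = 13, not > 14; antecedent false, conditional vacuously true  yes
(9) delta + zeta = 13 + (-1) = 12; 12 < 14  yes
(10) 3 / 3 = 1, so 3 divides 3  yes
(11) zeta = -1 > -3, so we need delta ≤ 14; delta = 13 ≤ 14  yes
(12) zeta + eps = -1 + 11 = 10; 10 < 11  yes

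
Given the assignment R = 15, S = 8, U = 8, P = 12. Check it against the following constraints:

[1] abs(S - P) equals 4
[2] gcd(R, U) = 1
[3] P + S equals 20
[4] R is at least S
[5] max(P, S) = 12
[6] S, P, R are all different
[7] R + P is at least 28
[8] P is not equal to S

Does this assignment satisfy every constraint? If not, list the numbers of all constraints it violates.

[1] abs(8 - 12) = 4  OK
[2] gcd(15, 8) = 1  OK
[3] P + S = 12 + 8 = 20  OK
[4] R = 15, S = 8; 15 ≥ 8  OK
[5] max(12, 8) = 12  OK
[6] values 8, 12, 15 are pairwise distinct  OK
[7] R + P = 15 + 12 = 27; 27 < 28, bound 28 not met  FAIL
[8] P = 12, S = 8; distinct  OK

Constraint 7 is violated.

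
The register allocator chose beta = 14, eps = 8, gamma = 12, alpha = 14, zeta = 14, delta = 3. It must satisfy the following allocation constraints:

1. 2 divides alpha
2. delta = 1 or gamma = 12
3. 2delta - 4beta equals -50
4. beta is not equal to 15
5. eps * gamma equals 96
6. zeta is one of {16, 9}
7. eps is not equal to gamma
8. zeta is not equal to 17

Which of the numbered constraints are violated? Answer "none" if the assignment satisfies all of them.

Constraint 6 does not hold.

1. 14 / 2 = 7, so 2 divides 14  ✔
2. delta = 3 ≠ 1, but gamma = 12 = 12 (second disjunct)  ✔
3. 2delta - 4beta = 2(3) - 4(14) = -50  ✔
4. beta = 14, and 14 ≠ 15  ✔
5. eps * gamma = 8 * 12 = 96  ✔
6. zeta = 14 is not in {16, 9}  ✘
7. eps = 8, gamma = 12; distinct  ✔
8. zeta = 14, and 14 ≠ 17  ✔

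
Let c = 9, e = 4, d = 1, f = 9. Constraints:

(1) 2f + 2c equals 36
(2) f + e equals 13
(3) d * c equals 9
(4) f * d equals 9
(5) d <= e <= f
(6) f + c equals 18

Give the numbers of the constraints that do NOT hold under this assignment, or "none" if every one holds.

(1) 2f + 2c = 2(9) + 2(9) = 36  true
(2) f + e = 9 + 4 = 13  true
(3) d * c = 1 * 9 = 9  true
(4) f * d = 9 * 1 = 9  true
(5) values 1 <= 4 <= 9  true
(6) f + c = 9 + 9 = 18  true

The assignment satisfies every constraint.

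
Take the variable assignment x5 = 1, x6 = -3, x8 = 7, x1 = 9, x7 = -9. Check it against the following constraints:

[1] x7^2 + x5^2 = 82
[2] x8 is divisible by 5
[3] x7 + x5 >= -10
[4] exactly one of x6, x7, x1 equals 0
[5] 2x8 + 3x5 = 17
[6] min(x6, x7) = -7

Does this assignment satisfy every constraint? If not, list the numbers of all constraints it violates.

Constraints 2, 4, 6 do not hold.

[1] x7^2 + x5^2 = (-9)^2 + 1^2 = 81 + 1 = 82 — holds.
[2] 7 = 5*1 + 2, so 5 does not divide 7 — fails.
[3] x7 + x5 = -9 + 1 = -8; -8 ≥ -10 — holds.
[4] x6=-3, x7=-9, x1=9; 0 of them equal 0, not exactly one — fails.
[5] 2x8 + 3x5 = 2(7) + 3(1) = 17 — holds.
[6] min(-3, -9) = -9, not -7 — fails.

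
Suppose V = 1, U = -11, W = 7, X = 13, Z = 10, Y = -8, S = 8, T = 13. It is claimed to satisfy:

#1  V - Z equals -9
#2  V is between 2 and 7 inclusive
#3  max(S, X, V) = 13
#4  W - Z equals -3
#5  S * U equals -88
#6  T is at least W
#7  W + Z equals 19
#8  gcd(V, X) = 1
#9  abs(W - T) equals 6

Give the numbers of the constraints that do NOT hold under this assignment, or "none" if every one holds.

The assignment fails constraints 2 and 7.

#1 V - Z = 1 - 10 = -9 — satisfied.
#2 V = 1 is outside [2, 7] — violated.
#3 max(8, 13, 1) = 13 — satisfied.
#4 W - Z = 7 - 10 = -3 — satisfied.
#5 S * U = 8 * (-11) = -88 — satisfied.
#6 T = 13, W = 7; 13 ≥ 7 — satisfied.
#7 W + Z = 7 + 10 = 17, not 19 — violated.
#8 gcd(1, 13) = 1 — satisfied.
#9 abs(7 - 13) = 6 — satisfied.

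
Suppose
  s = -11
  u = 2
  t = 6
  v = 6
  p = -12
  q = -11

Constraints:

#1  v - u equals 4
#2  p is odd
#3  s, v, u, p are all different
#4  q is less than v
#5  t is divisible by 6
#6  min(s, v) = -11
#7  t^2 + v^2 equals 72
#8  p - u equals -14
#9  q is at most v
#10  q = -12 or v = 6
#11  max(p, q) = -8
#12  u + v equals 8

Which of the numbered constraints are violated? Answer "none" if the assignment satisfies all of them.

The assignment fails constraints 2, 11.

#1 v - u = 6 - 2 = 4  ✔
#2 p = -12 is even  ✘
#3 values -11, 6, 2, -12 are pairwise distinct  ✔
#4 q = -11, v = 6; -11 < 6  ✔
#5 6 / 6 = 1, so 6 divides 6  ✔
#6 min(-11, 6) = -11  ✔
#7 t^2 + v^2 = 6^2 + 6^2 = 36 + 36 = 72  ✔
#8 p - u = -12 - 2 = -14  ✔
#9 q = -11, v = 6; -11 ≤ 6  ✔
#10 q = -11 ≠ -12, but v = 6 = 6 (second disjunct)  ✔
#11 max(-12, -11) = -11, not -8  ✘
#12 u + v = 2 + 6 = 8  ✔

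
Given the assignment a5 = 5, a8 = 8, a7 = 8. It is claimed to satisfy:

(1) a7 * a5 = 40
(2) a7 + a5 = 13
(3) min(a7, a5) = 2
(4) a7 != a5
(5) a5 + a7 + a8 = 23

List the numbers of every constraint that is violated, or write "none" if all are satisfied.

(1) a7 * a5 = 8 * 5 = 40  ✔
(2) a7 + a5 = 8 + 5 = 13  ✔
(3) min(8, 5) = 5, not 2  ✘
(4) a7 = 8, a5 = 5; distinct  ✔
(5) a5 + a7 + a8 = 5 + 8 + 8 = 21, not 23  ✘

Constraints 3, 5 are violated.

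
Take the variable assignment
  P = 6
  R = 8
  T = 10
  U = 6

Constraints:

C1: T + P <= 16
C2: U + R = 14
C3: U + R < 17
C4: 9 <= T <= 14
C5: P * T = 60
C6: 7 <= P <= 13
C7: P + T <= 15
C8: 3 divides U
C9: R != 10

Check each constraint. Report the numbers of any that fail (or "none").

C1: T + P = 10 + 6 = 16; 16 ≤ 16 — satisfied.
C2: U + R = 6 + 8 = 14 — satisfied.
C3: U + R = 6 + 8 = 14; 14 < 17 — satisfied.
C4: T = 10 lies in [9, 14] — satisfied.
C5: P * T = 6 * 10 = 60 — satisfied.
C6: P = 6 is outside [7, 13] — violated.
C7: P + T = 6 + 10 = 16; 16 > 15, bound 15 not met — violated.
C8: 6 / 3 = 2, so 3 divides 6 — satisfied.
C9: R = 8, and 8 ≠ 10 — satisfied.

Constraints 6, 7 do not hold.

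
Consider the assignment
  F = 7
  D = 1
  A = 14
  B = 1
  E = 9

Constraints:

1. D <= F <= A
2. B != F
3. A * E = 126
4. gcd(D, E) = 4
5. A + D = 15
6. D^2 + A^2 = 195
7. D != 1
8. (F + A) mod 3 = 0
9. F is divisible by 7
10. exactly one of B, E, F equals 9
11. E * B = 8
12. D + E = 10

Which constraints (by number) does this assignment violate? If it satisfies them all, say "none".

Violated: 4, 6, 7, 11.

1. values 1 <= 7 <= 14  ✓
2. B = 1, F = 7; distinct  ✓
3. A * E = 14 * 9 = 126  ✓
4. gcd(1, 9) = 1, not 4  ✗
5. A + D = 14 + 1 = 15  ✓
6. D^2 + A^2 = 1^2 + 14^2 = 1 + 196 = 197, not 195  ✗
7. D = 1, but 1 is required to differ  ✗
8. F + A = 21; 21 mod 3 = 0  ✓
9. 7 / 7 = 1, so 7 divides 7  ✓
10. B=1, E=9, F=7; 1 of them equals 9  ✓
11. E * B = 9 * 1 = 9, not 8  ✗
12. D + E = 1 + 9 = 10  ✓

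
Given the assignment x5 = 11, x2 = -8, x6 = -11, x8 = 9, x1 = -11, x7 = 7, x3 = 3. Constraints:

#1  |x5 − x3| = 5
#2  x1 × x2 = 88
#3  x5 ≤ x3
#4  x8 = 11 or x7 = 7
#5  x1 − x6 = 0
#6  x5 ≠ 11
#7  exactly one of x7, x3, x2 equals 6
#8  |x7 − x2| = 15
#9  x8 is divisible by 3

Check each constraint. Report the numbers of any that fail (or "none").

Constraints 1, 3, 6, and 7 are violated.

#1 |11 − 3| = 8, not 5  no
#2 x1 × x2 = -11 × (-8) = 88  yes
#3 x5 = 11, x3 = 3; 11 > 3 (want ≤)  no
#4 x8 = 9 ≠ 11, but x7 = 7 = 7 (second disjunct)  yes
#5 x1 − x6 = -11 − (-11) = 0  yes
#6 x5 = 11, but 11 is required to differ  no
#7 x7=7, x3=3, x2=-8; 0 of them equal 6, not exactly one  no
#8 |7 − (-8)| = 15  yes
#9 9 / 3 = 3, so 3 divides 9  yes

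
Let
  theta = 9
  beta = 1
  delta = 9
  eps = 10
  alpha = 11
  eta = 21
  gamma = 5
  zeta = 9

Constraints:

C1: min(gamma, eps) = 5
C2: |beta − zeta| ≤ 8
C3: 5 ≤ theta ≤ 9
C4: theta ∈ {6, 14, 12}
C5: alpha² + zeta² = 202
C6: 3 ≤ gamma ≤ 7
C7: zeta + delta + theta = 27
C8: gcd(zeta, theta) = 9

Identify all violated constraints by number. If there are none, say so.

Constraint 4 does not hold.

C1: min(5, 10) = 5 — OK.
C2: |1 − 9| = 8; 8 ≤ 8 — OK.
C3: theta = 9 lies in [5, 9] — OK.
C4: theta = 9 is not in {6, 14, 12} — violated.
C5: alpha² + zeta² = 11² + 9² = 121 + 81 = 202 — OK.
C6: gamma = 5 lies in [3, 7] — OK.
C7: zeta + delta + theta = 9 + 9 + 9 = 27 — OK.
C8: gcd(9, 9) = 9 — OK.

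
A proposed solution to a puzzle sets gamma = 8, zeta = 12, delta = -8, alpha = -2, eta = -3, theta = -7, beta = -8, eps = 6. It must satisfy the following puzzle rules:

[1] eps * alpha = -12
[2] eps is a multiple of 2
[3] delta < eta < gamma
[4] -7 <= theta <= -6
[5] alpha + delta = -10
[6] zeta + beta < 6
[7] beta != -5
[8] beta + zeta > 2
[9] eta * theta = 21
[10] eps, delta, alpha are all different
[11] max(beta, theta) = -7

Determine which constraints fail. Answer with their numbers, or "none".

[1] eps * alpha = 6 * (-2) = -12 — holds.
[2] 6 / 2 = 3, so 2 divides 6 — holds.
[3] values -8 < -3 < 8 — holds.
[4] theta = -7 lies in [-7, -6] — holds.
[5] alpha + delta = -2 + (-8) = -10 — holds.
[6] zeta + beta = 12 + (-8) = 4; 4 < 6 — holds.
[7] beta = -8, and -8 ≠ -5 — holds.
[8] beta + zeta = -8 + 12 = 4; 4 > 2 — holds.
[9] eta * theta = -3 * (-7) = 21 — holds.
[10] values 6, -8, -2 are pairwise distinct — holds.
[11] max(-8, -7) = -7 — holds.

None — every constraint holds.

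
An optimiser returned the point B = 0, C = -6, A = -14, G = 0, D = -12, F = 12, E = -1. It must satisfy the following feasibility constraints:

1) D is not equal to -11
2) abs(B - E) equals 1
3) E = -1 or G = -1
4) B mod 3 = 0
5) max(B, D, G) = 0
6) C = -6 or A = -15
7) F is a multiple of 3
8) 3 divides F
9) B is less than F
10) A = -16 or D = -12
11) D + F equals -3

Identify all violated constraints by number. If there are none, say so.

1) D = -12, and -12 ≠ -11 — OK.
2) abs(0 - (-1)) = 1 — OK.
3) E = -1 = -1 (first disjunct) — OK.
4) 0 mod 3 = 0 — OK.
5) max(0, -12, 0) = 0 — OK.
6) C = -6 = -6 (first disjunct) — OK.
7) 12 / 3 = 4, so 3 divides 12 — OK.
8) 12 / 3 = 4, so 3 divides 12 — OK.
9) B = 0, F = 12; 0 < 12 — OK.
10) A = -14 ≠ -16, but D = -12 = -12 (second disjunct) — OK.
11) D + F = -12 + 12 = 0, not -3 — violated.

Violated: 11.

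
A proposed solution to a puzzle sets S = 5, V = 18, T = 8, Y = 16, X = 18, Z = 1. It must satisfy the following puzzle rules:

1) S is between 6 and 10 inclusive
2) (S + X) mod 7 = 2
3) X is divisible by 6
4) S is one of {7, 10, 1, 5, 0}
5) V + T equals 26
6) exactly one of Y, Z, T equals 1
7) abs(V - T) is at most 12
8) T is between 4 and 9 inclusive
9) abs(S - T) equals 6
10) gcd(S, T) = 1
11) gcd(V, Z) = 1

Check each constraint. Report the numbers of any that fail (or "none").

1) S = 5 is outside [6, 10] — fails.
2) S + X = 23; 23 mod 7 = 2 — holds.
3) 18 / 6 = 3, so 6 divides 18 — holds.
4) S = 5 is in {7, 10, 1, 5, 0} — holds.
5) V + T = 18 + 8 = 26 — holds.
6) Y=16, Z=1, T=8; 1 of them equals 1 — holds.
7) abs(18 - 8) = 10; 10 ≤ 12 — holds.
8) T = 8 lies in [4, 9] — holds.
9) abs(5 - 8) = 3, not 6 — fails.
10) gcd(5, 8) = 1 — holds.
11) gcd(18, 1) = 1 — holds.

Constraints 1, 9 are violated.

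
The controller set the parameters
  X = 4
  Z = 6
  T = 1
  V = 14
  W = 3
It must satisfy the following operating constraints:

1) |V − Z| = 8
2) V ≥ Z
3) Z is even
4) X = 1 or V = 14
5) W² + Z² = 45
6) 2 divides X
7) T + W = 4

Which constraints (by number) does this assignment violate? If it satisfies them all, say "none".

1) |14 − 6| = 8  true
2) V = 14, Z = 6; 14 ≥ 6  true
3) Z = 6 is even  true
4) X = 4 ≠ 1, but V = 14 = 14 (second disjunct)  true
5) W² + Z² = 3² + 6² = 9 + 36 = 45  true
6) 4 / 2 = 2, so 2 divides 4  true
7) T + W = 1 + 3 = 4  true

All constraints are satisfied.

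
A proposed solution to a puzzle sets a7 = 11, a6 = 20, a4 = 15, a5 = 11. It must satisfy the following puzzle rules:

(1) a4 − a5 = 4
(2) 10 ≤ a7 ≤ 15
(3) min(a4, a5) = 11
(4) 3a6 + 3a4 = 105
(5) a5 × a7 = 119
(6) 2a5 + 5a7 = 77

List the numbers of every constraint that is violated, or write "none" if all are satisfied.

The assignment fails constraint 5.

(1) a4 − a5 = 15 − 11 = 4  ✔
(2) a7 = 11 lies in [10, 15]  ✔
(3) min(15, 11) = 11  ✔
(4) 3a6 + 3a4 = 3(20) + 3(15) = 105  ✔
(5) a5 × a7 = 11 × 11 = 121, not 119  ✘
(6) 2a5 + 5a7 = 2(11) + 5(11) = 77  ✔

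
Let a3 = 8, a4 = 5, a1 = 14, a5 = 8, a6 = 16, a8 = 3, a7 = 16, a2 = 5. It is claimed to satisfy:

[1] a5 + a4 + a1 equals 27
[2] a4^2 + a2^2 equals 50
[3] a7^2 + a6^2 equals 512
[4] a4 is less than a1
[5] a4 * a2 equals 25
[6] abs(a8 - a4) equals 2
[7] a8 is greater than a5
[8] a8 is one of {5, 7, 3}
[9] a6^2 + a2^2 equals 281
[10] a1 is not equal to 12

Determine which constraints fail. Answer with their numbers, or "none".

Violated: 7.

[1] a5 + a4 + a1 = 8 + 5 + 14 = 27 — OK.
[2] a4^2 + a2^2 = 5^2 + 5^2 = 25 + 25 = 50 — OK.
[3] a7^2 + a6^2 = 16^2 + 16^2 = 256 + 256 = 512 — OK.
[4] a4 = 5, a1 = 14; 5 < 14 — OK.
[5] a4 * a2 = 5 * 5 = 25 — OK.
[6] abs(3 - 5) = 2 — OK.
[7] a8 = 3, a5 = 8; 3 ≤ 8 (want >) — violated.
[8] a8 = 3 is in {5, 7, 3} — OK.
[9] a6^2 + a2^2 = 16^2 + 5^2 = 256 + 25 = 281 — OK.
[10] a1 = 14, and 14 ≠ 12 — OK.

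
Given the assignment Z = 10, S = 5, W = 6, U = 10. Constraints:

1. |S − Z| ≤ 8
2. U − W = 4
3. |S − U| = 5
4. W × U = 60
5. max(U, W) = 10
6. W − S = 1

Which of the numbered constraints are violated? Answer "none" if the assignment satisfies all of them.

1. |5 − 10| = 5; 5 ≤ 8 — holds.
2. U − W = 10 − 6 = 4 — holds.
3. |5 − 10| = 5 — holds.
4. W × U = 6 × 10 = 60 — holds.
5. max(10, 6) = 10 — holds.
6. W − S = 6 − 5 = 1 — holds.

No violations.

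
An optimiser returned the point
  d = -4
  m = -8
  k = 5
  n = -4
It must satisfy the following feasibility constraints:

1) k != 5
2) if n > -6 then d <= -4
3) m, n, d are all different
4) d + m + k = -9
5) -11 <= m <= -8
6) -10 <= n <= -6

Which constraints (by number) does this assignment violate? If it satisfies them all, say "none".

No — constraints 1, 3, 4, and 6 are not satisfied.

1) k = 5, but 5 is required to differ — violated.
2) n = -4 > -6, so we need d ≤ -4; d = -4 ≤ -4 — OK.
3) n = d = -4, not all different — violated.
4) d + m + k = -4 + (-8) + 5 = -7, not -9 — violated.
5) m = -8 lies in [-11, -8] — OK.
6) n = -4 is outside [-10, -6] — violated.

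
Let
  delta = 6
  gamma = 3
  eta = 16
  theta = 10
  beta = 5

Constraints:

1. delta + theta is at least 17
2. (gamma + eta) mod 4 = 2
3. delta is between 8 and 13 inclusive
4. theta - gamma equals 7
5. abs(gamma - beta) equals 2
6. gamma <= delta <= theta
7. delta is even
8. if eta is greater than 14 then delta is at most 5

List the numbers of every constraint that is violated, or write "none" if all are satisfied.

The assignment fails constraints 1, 2, 3, and 8.

1. delta + theta = 6 + 10 = 16; 16 < 17, bound 17 not met  false
2. gamma + eta = 19; 19 mod 4 = 3, not 2  false
3. delta = 6 is outside [8, 13]  false
4. theta - gamma = 10 - 3 = 7  true
5. abs(3 - 5) = 2  true
6. values 3 <= 6 <= 10  true
7. delta = 6 is even  true
8. eta = 16 > 14, so we need delta ≤ 5; but delta = 6 > 5  false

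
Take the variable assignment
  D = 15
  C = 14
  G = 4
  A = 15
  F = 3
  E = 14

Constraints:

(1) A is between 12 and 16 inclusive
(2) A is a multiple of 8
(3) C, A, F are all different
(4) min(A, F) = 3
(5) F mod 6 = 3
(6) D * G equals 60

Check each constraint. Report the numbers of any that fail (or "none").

Constraint 2 is violated.

(1) A = 15 lies in [12, 16] — holds.
(2) 15 = 8*1 + 7, so 8 does not divide 15 — fails.
(3) values 14, 15, 3 are pairwise distinct — holds.
(4) min(15, 3) = 3 — holds.
(5) 3 mod 6 = 3 — holds.
(6) D * G = 15 * 4 = 60 — holds.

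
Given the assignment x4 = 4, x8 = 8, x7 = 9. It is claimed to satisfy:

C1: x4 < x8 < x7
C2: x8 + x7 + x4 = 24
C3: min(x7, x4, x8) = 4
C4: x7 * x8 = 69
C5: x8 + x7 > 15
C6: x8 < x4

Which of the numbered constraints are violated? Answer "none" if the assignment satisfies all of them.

No — constraints 2, 4, 6 are not satisfied.

C1: values 4 < 8 < 9  true
C2: x8 + x7 + x4 = 8 + 9 + 4 = 21, not 24  false
C3: min(9, 4, 8) = 4  true
C4: x7 * x8 = 9 * 8 = 72, not 69  false
C5: x8 + x7 = 8 + 9 = 17; 17 > 15  true
C6: x8 = 8, x4 = 4; 8 ≥ 4 (want <)  false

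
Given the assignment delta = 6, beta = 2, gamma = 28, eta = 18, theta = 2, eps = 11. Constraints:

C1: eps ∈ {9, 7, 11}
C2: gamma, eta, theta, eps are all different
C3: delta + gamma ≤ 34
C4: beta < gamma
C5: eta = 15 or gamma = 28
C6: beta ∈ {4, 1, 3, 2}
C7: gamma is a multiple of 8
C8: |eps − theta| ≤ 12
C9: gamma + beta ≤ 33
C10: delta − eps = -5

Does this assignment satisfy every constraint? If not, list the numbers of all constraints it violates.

C1: eps = 11 is in {9, 7, 11}  ✓
C2: values 28, 18, 2, 11 are pairwise distinct  ✓
C3: delta + gamma = 6 + 28 = 34; 34 ≤ 34  ✓
C4: beta = 2, gamma = 28; 2 < 28  ✓
C5: eta = 18 ≠ 15, but gamma = 28 = 28 (second disjunct)  ✓
C6: beta = 2 is in {4, 1, 3, 2}  ✓
C7: 28 = 8×3 + 4, so 8 does not divide 28  ✗
C8: |11 − 2| = 9; 9 ≤ 12  ✓
C9: gamma + beta = 28 + 2 = 30; 30 ≤ 33  ✓
C10: delta − eps = 6 − 11 = -5  ✓

Constraint 7 is violated.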